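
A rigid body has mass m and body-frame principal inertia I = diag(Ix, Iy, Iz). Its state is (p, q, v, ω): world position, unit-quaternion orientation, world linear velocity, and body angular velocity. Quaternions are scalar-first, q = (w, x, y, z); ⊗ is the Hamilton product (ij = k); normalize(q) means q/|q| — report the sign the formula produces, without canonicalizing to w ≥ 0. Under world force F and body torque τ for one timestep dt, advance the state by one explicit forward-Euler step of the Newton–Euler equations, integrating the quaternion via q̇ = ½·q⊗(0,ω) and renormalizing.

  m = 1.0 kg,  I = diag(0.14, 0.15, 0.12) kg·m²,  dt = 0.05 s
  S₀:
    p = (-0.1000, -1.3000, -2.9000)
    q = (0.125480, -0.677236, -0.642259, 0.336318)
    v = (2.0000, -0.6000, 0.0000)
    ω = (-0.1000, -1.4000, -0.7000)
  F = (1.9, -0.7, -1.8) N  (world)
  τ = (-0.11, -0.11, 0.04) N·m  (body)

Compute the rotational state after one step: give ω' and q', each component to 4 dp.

precession coupling ω×(Iω) = (-0.0294, 0.0014, 0.0014)
α = I⁻¹(τ − ω×Iω) = (-0.5757, -0.7427, 0.3217)
ω' = ω + α·dt = (-0.1288, -1.4371, -0.6839)
q⊗(0,ω) = (-0.7314636, 0.9078785, -0.6833690, 0.7960685)
q' = normalize(q + ½dt·q⊗(0,ω)) = (0.1071, -0.6540, -0.6588, 0.3559)

ω' = (-0.1288, -1.4371, -0.6839)
q' = (0.1071, -0.6540, -0.6588, 0.3559)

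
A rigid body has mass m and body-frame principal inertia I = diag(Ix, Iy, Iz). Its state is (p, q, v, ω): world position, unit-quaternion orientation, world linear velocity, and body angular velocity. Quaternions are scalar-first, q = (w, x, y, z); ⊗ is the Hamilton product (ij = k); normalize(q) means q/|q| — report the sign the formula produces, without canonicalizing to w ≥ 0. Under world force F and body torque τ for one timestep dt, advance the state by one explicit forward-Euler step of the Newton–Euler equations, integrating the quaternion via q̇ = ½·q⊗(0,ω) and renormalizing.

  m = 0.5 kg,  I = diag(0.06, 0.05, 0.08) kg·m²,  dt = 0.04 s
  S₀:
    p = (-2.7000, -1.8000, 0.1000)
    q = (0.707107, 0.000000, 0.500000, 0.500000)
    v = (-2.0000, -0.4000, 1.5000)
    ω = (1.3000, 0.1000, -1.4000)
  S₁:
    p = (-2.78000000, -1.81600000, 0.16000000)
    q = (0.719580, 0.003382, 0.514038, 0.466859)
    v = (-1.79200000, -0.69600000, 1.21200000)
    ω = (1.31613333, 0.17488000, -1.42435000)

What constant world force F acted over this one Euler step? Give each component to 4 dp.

F = (2.6000, -3.7000, -3.6000)

Δv = v₁−v₀ = (0.20800000, -0.29600000, -0.28800000)
applied force F = (2.6000, -3.7000, -3.6000)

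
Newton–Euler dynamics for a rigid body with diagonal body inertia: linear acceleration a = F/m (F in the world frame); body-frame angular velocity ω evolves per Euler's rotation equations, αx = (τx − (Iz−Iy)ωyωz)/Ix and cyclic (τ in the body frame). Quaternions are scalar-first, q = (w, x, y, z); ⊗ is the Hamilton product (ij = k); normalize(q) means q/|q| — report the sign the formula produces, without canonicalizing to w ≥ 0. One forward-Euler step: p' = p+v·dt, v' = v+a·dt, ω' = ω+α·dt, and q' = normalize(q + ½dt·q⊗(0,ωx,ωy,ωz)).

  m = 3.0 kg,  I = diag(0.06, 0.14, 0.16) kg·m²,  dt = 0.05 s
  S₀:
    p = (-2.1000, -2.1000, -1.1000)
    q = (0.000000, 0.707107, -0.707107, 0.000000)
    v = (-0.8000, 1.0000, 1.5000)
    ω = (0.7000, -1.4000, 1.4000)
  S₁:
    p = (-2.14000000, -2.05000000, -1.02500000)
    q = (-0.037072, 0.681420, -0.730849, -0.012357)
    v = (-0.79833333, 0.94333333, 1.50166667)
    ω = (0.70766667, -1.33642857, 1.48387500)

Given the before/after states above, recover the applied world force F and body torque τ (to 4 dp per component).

F = (0.1000, -3.4000, 0.1000)
τ = (-0.0300, 0.0800, 0.1900)

ω₁ − ω₀ = (0.00766667, 0.06357143, 0.08387500)
precession coupling = (-0.0392, -0.0980, -0.0784)
τ = I·(Δω/dt) + ω₀×(Iω₀) = (-0.0300, 0.0800, 0.1900)
v₁ − v₀ = (0.00166667, -0.05666667, 0.00166667)
applied force F = (0.1000, -3.4000, 0.1000)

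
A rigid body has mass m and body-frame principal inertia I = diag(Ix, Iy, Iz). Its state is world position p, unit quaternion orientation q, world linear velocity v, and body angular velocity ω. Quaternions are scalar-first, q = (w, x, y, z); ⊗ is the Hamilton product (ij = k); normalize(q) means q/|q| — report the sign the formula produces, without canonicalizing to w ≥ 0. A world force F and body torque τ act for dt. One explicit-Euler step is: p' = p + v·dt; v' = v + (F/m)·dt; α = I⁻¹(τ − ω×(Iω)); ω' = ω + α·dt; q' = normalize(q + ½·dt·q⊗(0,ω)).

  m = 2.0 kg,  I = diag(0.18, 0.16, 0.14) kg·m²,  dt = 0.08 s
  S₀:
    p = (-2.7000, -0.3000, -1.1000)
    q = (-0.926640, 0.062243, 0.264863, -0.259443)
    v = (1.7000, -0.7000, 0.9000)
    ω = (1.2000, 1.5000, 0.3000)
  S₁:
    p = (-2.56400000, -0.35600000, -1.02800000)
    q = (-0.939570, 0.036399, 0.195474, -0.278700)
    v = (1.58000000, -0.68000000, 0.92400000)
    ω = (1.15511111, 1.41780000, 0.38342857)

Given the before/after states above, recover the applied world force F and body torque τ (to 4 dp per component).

v₁ − v₀ = (-0.12000000, 0.02000000, 0.02400000)
m·(v₁−v₀)/dt = (-3.0000, 0.5000, 0.6000)
ω₁ − ω₀ = (-0.04488889, -0.08220000, 0.08342857)
τ = I·(Δω/dt) + ω₀×(Iω₀) = (-0.1100, -0.1500, 0.1100)

F = (-3.0000, 0.5000, 0.6000)
τ = (-0.1100, -0.1500, 0.1100)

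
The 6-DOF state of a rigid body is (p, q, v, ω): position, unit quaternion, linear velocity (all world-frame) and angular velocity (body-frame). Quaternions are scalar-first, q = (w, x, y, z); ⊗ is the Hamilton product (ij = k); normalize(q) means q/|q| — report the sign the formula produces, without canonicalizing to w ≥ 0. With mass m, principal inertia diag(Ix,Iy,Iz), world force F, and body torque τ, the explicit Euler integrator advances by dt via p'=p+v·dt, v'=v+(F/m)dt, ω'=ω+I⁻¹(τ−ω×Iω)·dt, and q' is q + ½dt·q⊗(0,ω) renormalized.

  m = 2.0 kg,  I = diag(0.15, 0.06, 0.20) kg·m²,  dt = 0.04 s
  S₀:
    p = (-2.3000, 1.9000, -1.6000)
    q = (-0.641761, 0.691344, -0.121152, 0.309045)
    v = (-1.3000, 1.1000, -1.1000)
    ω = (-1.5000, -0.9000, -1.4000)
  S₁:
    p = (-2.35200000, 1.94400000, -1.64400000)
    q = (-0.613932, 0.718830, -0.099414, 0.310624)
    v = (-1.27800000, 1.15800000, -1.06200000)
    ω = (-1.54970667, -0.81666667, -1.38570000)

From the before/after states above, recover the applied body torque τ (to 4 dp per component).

ω₁ − ω₀ = (-0.04970667, 0.08333333, 0.01430000)
gyro term ω₀×Iω₀ = (0.1764, -0.1050, -0.1215)
I·α + gyro = (-0.0100, 0.0200, -0.0500)

τ = (-0.0100, 0.0200, -0.0500)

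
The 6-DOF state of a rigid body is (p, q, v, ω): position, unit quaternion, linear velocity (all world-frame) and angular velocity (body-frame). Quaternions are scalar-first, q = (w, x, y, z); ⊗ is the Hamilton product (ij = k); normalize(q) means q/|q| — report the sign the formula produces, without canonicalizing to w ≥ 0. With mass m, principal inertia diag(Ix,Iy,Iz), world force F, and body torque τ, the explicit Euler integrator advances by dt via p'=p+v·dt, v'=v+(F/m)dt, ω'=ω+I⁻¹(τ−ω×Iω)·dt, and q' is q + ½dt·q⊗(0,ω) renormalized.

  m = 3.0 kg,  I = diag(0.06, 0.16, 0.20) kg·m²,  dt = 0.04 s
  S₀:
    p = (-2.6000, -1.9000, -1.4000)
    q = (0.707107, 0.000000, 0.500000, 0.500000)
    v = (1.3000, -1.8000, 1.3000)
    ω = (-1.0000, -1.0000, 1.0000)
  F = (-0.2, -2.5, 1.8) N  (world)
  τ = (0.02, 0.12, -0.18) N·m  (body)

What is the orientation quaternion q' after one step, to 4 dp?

Hamilton product q⊗(0,ω) = (0.0000000, 0.2928930, -1.2071070, 1.2071070)
q + ½dt·q⊗(0,ω), renormalized = (0.7067, 0.0059, 0.4756, 0.5238)

q' = (0.7067, 0.0059, 0.4756, 0.5238)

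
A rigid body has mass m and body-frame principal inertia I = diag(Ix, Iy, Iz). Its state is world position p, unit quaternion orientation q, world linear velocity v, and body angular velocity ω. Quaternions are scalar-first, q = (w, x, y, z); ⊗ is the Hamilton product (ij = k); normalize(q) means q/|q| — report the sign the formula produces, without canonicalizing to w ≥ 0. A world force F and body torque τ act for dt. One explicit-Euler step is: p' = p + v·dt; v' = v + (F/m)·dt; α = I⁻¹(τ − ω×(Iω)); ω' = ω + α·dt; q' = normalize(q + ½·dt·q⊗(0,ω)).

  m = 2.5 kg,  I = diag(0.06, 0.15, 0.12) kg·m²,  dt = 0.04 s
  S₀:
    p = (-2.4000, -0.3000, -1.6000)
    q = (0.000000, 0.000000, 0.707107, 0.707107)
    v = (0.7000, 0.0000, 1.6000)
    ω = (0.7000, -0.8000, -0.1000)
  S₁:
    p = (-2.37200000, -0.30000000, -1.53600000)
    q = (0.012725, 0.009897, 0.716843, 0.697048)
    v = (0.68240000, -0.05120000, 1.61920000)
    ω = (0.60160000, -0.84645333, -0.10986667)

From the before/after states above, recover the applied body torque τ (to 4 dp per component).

τ = (-0.1500, -0.1700, -0.0800)

ω₁ − ω₀ = (-0.09840000, -0.04645333, -0.00986667)
precession coupling = (-0.0024, 0.0042, -0.0504)
applied torque τ = (-0.1500, -0.1700, -0.0800)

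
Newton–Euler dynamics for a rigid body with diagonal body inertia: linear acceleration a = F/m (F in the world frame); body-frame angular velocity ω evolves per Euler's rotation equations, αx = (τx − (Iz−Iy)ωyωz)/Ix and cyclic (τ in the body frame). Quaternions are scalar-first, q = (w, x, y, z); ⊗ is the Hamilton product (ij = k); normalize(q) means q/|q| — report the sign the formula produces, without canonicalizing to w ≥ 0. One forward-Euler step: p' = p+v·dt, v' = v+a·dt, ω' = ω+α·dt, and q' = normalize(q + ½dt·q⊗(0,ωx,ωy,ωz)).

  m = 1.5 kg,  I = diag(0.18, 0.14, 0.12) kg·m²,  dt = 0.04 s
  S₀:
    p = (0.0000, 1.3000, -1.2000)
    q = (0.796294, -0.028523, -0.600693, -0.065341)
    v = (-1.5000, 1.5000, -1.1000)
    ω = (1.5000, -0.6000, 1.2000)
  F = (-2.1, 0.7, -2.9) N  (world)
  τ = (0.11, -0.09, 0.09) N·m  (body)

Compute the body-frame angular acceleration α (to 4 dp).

ω×(Iω) gyroscopic = (0.0144, 0.1080, 0.0360)
(τ − ω×Iω)/I = (0.5311, -1.4143, 0.4500)

α = (0.5311, -1.4143, 0.4500)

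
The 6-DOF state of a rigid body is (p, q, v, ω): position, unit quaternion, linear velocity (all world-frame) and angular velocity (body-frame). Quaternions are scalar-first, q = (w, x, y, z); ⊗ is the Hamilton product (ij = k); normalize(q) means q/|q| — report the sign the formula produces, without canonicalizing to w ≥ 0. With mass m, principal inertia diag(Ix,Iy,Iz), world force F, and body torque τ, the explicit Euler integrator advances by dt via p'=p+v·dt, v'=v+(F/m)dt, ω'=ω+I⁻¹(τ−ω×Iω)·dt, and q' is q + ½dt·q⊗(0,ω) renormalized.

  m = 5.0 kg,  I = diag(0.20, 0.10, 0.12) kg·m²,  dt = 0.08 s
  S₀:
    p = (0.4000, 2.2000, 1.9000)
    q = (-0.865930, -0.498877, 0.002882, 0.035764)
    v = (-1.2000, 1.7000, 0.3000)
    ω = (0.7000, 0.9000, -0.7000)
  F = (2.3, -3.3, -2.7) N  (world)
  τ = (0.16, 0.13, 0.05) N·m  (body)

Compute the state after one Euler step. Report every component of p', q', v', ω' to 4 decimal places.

angular accel α = (0.8630, 1.6920, 0.9417)
ω' = ω + α·dt = (0.7690, 1.0354, -0.6247)
2q̇ = q⊗(0,ω) = (0.3716549, -0.6403560, -1.1035161, 0.1551443)
q + ½dt·q⊗(0,ω), renormalized = (-0.8498, -0.5237, -0.0412, 0.0419)
p + v·dt = (0.3040, 2.3360, 1.9240)
v + (F/m)dt = (-1.1632, 1.6472, 0.2568)

p' = (0.3040, 2.3360, 1.9240)
q' = (-0.8498, -0.5237, -0.0412, 0.0419)
v' = (-1.1632, 1.6472, 0.2568)
ω' = (0.7690, 1.0354, -0.6247)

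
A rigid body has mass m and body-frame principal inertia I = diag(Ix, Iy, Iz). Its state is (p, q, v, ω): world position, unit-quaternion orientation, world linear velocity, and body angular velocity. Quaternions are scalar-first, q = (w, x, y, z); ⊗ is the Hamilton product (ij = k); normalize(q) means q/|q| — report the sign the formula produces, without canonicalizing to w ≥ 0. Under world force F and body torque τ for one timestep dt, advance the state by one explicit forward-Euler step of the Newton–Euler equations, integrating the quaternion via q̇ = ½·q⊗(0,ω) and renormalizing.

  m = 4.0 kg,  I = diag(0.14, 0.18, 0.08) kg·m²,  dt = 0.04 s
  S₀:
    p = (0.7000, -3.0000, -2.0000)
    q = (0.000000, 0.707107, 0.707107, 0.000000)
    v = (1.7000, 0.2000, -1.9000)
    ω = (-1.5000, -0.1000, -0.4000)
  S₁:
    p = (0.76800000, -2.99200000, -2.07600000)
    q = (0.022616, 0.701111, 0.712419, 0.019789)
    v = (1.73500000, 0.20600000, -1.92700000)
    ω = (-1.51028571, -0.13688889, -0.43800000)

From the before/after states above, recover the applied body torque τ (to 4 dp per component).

ω₁ − ω₀ = (-0.01028571, -0.03688889, -0.03800000)
I·α + gyro = (-0.0400, -0.1300, -0.0700)

τ = (-0.0400, -0.1300, -0.0700)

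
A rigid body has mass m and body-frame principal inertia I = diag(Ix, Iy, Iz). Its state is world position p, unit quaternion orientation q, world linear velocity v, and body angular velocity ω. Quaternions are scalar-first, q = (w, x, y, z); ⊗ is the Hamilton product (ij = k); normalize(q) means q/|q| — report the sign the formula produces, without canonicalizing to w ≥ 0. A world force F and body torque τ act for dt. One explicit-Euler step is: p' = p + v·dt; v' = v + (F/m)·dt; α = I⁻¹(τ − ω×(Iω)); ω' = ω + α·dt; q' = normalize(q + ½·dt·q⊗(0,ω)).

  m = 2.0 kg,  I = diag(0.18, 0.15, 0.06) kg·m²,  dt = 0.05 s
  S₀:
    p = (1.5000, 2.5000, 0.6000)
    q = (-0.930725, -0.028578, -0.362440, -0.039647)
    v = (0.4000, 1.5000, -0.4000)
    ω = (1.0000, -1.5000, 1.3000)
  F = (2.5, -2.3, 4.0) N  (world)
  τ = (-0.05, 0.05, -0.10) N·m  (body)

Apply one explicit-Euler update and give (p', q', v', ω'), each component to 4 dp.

p' = (1.5200, 2.5750, 0.5800)
q' = (-0.9409, -0.0650, -0.3271, -0.0597)
v' = (0.4625, 1.4425, -0.3000)
ω' = (0.9374, -1.5353, 1.1792)

a = F/m = (1.2500, -1.1500, 2.0000)
p + v·dt = (1.5200, 2.5750, 0.5800)
new velocity v' = (0.4625, 1.4425, -0.3000)
precession coupling ω×(Iω) = (0.1755, 0.1560, 0.0450)
angular accel α = (-1.2528, -0.7067, -2.4167)
ω + α·dt = (0.9374, -1.5353, 1.1792)
2q̇ = q⊗(0,ω) = (-0.4635409, -1.4613675, 1.3935919, -0.8046355)
q + ½dt·q⊗(0,ω), renormalized = (-0.9409, -0.0650, -0.3271, -0.0597)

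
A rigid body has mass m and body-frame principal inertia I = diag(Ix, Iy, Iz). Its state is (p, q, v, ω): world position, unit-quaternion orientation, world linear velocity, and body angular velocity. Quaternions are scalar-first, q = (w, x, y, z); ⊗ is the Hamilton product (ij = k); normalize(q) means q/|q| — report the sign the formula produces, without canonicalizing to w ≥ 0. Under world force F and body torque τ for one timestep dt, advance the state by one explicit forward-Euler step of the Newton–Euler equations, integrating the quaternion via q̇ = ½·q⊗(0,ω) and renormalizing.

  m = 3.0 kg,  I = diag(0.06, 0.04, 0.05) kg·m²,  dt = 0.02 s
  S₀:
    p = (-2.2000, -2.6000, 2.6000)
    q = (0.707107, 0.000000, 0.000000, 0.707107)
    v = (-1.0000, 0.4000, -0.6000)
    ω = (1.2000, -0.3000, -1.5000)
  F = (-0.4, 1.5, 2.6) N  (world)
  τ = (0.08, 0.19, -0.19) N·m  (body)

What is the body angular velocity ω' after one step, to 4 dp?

precession coupling ω×(Iω) = (0.0045, -0.0180, 0.0072)
α = I⁻¹(τ − ω×Iω) = (1.2583, 5.2000, -3.9440)
ω' = ω + α·dt = (1.2252, -0.1960, -1.5789)

ω' = (1.2252, -0.1960, -1.5789)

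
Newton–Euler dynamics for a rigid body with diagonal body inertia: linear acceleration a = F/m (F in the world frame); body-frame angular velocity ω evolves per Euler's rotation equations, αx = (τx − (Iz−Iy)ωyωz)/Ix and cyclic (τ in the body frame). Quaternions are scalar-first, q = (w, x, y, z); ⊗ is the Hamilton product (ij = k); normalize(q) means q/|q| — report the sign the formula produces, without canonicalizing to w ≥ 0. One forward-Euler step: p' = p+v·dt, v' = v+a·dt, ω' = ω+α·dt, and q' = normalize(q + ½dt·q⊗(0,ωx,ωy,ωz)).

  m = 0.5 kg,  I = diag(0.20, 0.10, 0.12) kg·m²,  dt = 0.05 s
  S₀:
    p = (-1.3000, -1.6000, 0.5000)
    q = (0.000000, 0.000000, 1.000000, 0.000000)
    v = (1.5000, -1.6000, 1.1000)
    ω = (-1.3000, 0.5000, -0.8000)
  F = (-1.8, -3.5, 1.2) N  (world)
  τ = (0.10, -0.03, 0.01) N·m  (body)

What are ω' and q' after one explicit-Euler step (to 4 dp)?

gyro term ω×Iω = (-0.0080, 0.0832, 0.0650)
α = I⁻¹(τ − ω×Iω) = (0.5400, -1.1320, -0.4583)
new body rate ω' = (-1.2730, 0.4434, -0.8229)
q⊗(0,ω) = (-0.5000000, -0.8000000, 0.0000000, 1.3000000)
updated quaternion q' = (-0.0125, -0.0200, 0.9992, 0.0325)

ω' = (-1.2730, 0.4434, -0.8229)
q' = (-0.0125, -0.0200, 0.9992, 0.0325)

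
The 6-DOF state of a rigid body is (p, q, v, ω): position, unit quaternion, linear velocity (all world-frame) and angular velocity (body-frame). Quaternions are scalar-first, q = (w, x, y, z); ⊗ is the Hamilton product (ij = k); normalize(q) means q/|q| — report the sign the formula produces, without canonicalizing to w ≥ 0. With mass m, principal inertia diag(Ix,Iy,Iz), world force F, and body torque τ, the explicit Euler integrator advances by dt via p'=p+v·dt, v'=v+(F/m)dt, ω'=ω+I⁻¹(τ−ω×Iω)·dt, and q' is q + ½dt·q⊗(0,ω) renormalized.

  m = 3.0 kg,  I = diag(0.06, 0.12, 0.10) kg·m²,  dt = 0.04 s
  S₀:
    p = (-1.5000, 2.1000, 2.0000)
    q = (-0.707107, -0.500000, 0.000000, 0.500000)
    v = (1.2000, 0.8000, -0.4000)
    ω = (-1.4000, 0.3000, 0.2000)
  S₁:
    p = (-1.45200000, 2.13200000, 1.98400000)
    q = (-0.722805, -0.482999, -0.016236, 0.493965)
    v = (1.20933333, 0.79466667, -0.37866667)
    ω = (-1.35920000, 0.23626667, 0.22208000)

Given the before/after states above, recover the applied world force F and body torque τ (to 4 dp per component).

velocity change Δv = (0.00933333, -0.00533333, 0.02133333)
m·(v₁−v₀)/dt = (0.7000, -0.4000, 1.6000)
ω₁ − ω₀ = (0.04080000, -0.06373333, 0.02208000)
I·α + gyro = (0.0600, -0.1800, 0.0300)

F = (0.7000, -0.4000, 1.6000)
τ = (0.0600, -0.1800, 0.0300)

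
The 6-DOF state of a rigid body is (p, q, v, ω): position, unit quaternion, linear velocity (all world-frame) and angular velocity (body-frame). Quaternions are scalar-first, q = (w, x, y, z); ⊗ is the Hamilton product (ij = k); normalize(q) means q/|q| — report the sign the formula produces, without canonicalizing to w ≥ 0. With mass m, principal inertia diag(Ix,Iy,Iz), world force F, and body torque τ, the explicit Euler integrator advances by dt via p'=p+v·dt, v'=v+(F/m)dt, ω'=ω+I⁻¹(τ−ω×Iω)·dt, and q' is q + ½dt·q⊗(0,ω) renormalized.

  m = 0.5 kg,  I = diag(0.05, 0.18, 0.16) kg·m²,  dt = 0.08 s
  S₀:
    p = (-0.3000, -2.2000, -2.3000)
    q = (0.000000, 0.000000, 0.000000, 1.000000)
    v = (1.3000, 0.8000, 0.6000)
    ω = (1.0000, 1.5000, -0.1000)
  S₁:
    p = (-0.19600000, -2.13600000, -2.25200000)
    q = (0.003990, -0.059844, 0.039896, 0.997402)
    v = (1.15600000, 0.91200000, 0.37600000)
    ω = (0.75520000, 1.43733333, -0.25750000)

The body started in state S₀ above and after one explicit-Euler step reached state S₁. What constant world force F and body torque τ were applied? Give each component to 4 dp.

rate change Δω = (-0.24480000, -0.06266667, -0.15750000)
I·α + gyro = (-0.1500, -0.1300, -0.1200)
Δv = v₁−v₀ = (-0.14400000, 0.11200000, -0.22400000)
applied force F = (-0.9000, 0.7000, -1.4000)

F = (-0.9000, 0.7000, -1.4000)
τ = (-0.1500, -0.1300, -0.1200)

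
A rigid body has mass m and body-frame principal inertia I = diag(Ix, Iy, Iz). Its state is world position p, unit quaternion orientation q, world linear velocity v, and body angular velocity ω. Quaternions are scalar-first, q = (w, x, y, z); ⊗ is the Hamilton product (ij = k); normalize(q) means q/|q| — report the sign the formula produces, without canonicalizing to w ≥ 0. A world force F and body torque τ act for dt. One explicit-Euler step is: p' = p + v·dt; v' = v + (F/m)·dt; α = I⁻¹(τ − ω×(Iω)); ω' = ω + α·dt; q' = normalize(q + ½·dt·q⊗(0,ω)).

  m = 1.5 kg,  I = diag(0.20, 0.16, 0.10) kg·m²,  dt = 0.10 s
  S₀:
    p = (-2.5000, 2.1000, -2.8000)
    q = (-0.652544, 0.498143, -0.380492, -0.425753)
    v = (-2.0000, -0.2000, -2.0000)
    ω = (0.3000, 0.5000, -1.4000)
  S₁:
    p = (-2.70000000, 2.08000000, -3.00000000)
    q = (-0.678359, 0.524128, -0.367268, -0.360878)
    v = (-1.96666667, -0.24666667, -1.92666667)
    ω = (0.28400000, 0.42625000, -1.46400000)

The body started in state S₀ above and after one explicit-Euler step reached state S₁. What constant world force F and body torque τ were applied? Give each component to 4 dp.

F = (0.5000, -0.7000, 1.1000)
τ = (0.0100, -0.1600, -0.0700)

ω₁ − ω₀ = (-0.01600000, -0.07375000, -0.06400000)
precession coupling = (0.0420, -0.0420, -0.0060)
I·α + gyro = (0.0100, -0.1600, -0.0700)
v₁ − v₀ = (0.03333333, -0.04666667, 0.07333333)
m·(v₁−v₀)/dt = (0.5000, -0.7000, 1.1000)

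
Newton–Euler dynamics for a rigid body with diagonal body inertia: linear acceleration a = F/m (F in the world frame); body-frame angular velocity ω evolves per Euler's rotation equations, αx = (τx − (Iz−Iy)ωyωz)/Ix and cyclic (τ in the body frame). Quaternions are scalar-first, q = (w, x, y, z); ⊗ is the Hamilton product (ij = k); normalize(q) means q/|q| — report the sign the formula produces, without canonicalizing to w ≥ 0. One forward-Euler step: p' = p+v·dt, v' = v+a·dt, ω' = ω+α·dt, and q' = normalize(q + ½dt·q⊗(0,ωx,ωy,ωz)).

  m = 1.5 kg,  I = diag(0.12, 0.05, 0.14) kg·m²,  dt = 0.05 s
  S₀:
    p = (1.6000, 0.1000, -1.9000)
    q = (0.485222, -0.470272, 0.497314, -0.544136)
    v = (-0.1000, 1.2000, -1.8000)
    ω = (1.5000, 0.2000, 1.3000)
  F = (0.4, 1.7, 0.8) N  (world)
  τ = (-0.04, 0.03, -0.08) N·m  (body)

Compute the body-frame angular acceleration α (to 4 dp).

α = (-0.5283, 1.3800, -0.4214)

ω×(Iω) gyroscopic = (0.0234, -0.0390, -0.0210)
α = I⁻¹(τ − ω×Iω) = (-0.5283, 1.3800, -0.4214)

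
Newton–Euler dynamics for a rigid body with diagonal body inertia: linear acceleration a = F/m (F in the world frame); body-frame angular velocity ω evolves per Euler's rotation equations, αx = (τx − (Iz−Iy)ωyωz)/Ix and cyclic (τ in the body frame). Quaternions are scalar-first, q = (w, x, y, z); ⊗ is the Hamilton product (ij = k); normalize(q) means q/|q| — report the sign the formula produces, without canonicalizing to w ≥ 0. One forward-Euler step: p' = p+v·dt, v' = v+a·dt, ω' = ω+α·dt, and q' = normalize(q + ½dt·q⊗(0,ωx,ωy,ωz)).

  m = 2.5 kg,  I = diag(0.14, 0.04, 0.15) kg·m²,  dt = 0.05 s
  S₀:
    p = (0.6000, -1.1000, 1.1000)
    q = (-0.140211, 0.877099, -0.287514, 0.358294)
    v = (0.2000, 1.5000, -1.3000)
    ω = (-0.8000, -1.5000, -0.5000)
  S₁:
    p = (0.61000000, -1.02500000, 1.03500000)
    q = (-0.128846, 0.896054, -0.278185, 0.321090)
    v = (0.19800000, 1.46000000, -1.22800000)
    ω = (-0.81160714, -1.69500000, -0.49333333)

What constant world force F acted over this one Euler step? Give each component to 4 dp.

Δv = v₁−v₀ = (-0.00200000, -0.04000000, 0.07200000)
applied force F = (-0.1000, -2.0000, 3.6000)

F = (-0.1000, -2.0000, 3.6000)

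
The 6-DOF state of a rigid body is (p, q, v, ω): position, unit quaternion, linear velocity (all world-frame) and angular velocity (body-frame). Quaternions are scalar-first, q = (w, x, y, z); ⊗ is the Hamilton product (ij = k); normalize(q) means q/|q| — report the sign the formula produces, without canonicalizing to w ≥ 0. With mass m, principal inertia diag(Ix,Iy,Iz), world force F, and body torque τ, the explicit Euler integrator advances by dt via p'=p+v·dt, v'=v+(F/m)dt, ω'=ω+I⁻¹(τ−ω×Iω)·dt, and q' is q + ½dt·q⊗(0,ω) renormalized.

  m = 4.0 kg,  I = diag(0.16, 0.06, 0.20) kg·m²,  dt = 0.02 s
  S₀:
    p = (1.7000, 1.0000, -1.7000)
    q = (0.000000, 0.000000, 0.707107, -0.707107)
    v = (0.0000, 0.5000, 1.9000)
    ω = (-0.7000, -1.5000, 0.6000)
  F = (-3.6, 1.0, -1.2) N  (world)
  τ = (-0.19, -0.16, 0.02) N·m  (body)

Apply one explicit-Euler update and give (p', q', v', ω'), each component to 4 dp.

new position p' = (1.7000, 1.0100, -1.6620)
v' = v + a·dt = (-0.0180, 0.5050, 1.8940)
(τ − ω×Iω)/I = (-0.4000, -2.9467, 0.6250)
ω + α·dt = (-0.7080, -1.5589, 0.6125)
2q̇ = q⊗(0,ω) = (1.4849247, -0.6363963, 0.4949749, 0.4949749)
q' = normalize(q + ½dt·q⊗(0,ω)) = (0.0148, -0.0064, 0.7119, -0.7020)

p' = (1.7000, 1.0100, -1.6620)
q' = (0.0148, -0.0064, 0.7119, -0.7020)
v' = (-0.0180, 0.5050, 1.8940)
ω' = (-0.7080, -1.5589, 0.6125)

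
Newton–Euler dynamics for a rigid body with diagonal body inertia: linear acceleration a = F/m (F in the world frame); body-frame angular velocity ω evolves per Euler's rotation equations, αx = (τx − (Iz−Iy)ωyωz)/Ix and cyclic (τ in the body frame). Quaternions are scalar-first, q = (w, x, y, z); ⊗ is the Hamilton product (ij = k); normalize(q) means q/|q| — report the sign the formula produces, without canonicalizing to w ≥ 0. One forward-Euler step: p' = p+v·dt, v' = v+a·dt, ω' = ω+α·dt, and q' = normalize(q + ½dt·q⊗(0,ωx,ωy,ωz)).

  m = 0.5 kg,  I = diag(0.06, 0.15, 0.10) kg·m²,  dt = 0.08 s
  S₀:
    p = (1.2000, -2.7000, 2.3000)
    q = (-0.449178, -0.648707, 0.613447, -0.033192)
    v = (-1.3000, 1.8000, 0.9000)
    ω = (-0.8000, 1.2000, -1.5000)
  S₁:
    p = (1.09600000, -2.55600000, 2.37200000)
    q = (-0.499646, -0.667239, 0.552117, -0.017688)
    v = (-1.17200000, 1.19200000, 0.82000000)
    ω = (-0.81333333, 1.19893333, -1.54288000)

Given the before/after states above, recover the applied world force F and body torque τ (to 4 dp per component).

velocity change Δv = (0.12800000, -0.60800000, -0.08000000)
m·(v₁−v₀)/dt = (0.8000, -3.8000, -0.5000)
Δω = ω₁−ω₀ = (-0.01333333, -0.00106667, -0.04288000)
precession coupling = (0.0900, -0.0480, -0.0864)
τ = I·(Δω/dt) + ω₀×(Iω₀) = (0.0800, -0.0500, -0.1400)

F = (0.8000, -3.8000, -0.5000)
τ = (0.0800, -0.0500, -0.1400)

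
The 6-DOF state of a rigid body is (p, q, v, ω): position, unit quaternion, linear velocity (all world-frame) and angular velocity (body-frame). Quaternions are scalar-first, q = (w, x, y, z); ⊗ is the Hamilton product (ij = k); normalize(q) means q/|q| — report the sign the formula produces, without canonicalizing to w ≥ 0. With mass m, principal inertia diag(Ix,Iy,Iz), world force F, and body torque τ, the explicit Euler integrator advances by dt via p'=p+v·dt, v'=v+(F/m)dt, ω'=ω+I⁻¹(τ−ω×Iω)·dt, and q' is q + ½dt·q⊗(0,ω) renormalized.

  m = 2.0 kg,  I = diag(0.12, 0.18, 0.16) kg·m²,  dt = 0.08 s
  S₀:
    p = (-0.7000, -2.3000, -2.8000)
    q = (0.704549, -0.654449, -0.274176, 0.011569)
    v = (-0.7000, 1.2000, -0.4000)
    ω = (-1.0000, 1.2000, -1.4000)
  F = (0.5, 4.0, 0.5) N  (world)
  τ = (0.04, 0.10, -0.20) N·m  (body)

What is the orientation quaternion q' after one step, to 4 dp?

q' = (0.6898, -0.6655, -0.2765, -0.0700)

q⊗(0,ω) = (-0.3092412, -0.3345854, -0.0823388, -2.0458834)
updated quaternion q' = (0.6898, -0.6655, -0.2765, -0.0700)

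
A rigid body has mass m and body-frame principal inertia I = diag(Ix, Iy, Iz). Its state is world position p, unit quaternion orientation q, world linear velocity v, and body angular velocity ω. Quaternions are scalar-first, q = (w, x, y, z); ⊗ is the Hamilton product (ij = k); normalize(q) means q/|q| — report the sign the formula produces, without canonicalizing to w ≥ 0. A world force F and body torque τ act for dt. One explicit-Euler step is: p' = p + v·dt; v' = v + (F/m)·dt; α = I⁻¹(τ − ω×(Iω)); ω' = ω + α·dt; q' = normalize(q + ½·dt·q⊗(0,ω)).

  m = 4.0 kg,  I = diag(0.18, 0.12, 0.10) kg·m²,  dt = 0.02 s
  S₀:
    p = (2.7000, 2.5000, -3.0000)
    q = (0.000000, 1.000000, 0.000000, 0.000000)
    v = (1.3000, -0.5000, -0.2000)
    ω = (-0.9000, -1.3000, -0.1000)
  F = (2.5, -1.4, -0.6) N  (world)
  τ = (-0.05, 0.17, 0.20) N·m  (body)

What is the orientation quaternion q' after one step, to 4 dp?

q⊗(0,ω) = (0.9000000, 0.0000000, 0.1000000, -1.3000000)
q + ½dt·q⊗(0,ω), renormalized = (0.0090, 0.9999, 0.0010, -0.0130)

q' = (0.0090, 0.9999, 0.0010, -0.0130)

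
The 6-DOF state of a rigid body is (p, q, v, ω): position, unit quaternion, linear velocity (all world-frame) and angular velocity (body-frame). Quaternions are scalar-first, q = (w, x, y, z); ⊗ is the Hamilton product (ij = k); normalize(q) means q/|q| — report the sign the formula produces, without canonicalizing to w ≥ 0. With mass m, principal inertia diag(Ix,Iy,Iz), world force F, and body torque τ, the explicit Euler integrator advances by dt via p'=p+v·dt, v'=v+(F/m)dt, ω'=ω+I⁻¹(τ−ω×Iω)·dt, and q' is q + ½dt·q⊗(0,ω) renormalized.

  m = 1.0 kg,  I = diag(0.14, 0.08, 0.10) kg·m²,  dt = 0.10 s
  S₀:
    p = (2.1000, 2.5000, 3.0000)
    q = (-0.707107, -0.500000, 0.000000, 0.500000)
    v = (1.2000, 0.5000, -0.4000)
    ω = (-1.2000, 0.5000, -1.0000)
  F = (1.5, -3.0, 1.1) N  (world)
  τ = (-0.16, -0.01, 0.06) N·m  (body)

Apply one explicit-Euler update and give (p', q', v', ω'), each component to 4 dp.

a = (1.5000, -3.0000, 1.1000)
new position p' = (2.2200, 2.5500, 2.9600)
new velocity v' = (1.3500, 0.2000, -0.2900)
ω×(Iω) gyroscopic = (-0.0100, 0.0480, 0.0360)
α = I⁻¹(τ − ω×Iω) = (-1.0714, -0.7250, 0.2400)
new body rate ω' = (-1.3071, 0.4275, -0.9760)
Hamilton product q⊗(0,ω) = (-0.1000000, 0.5985284, -1.4535535, 0.4571070)
q + ½dt·q⊗(0,ω), renormalized = (-0.7097, -0.4685, -0.0724, 0.5211)

p' = (2.2200, 2.5500, 2.9600)
q' = (-0.7097, -0.4685, -0.0724, 0.5211)
v' = (1.3500, 0.2000, -0.2900)
ω' = (-1.3071, 0.4275, -0.9760)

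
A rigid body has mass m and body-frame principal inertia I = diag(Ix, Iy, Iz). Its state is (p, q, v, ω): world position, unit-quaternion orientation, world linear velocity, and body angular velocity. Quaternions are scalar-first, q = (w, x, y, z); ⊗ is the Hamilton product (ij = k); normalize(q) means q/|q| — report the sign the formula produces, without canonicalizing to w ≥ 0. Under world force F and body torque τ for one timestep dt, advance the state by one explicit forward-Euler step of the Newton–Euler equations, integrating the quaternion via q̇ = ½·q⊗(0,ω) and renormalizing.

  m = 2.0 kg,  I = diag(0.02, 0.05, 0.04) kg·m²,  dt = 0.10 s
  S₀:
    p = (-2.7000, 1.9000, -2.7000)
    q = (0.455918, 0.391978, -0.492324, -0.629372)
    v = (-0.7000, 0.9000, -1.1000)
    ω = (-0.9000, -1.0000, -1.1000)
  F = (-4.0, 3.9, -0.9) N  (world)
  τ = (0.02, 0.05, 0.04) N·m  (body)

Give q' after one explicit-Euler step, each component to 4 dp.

q' = (0.4128, 0.3657, -0.4635, -0.6936)

q⊗(0,ω) = (-0.8318530, -0.4981418, 0.5416926, -1.3365794)
updated quaternion q' = (0.4128, 0.3657, -0.4635, -0.6936)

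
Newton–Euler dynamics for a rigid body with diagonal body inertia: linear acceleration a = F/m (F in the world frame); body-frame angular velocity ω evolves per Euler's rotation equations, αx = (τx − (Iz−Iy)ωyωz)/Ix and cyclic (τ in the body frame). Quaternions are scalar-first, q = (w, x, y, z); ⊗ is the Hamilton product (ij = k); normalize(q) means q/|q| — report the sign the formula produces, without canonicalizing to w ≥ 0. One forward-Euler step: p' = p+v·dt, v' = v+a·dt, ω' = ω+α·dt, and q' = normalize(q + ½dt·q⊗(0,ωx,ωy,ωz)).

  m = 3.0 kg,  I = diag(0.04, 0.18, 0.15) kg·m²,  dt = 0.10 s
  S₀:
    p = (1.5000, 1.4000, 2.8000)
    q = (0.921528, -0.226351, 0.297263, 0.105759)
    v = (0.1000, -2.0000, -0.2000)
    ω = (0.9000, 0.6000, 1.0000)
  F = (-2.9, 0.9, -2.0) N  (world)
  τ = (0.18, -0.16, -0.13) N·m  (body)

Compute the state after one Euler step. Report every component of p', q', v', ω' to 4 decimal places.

ω×(Iω) gyroscopic = (-0.0180, -0.0990, 0.0756)
angular accel α = (4.9500, -0.3389, -1.3707)
ω' = ω + α·dt = (1.3950, 0.5661, 0.8629)
Hamilton product q⊗(0,ω) = (-0.0804009, 1.0631828, 0.8744509, 0.5181807)
q' = normalize(q + ½dt·q⊗(0,ω)) = (0.9150, -0.1727, 0.3401, 0.1313)
a = (-0.9667, 0.3000, -0.6667)
p' = p + v·dt = (1.5100, 1.2000, 2.7800)
v' = v + a·dt = (0.0033, -1.9700, -0.2667)

p' = (1.5100, 1.2000, 2.7800)
q' = (0.9150, -0.1727, 0.3401, 0.1313)
v' = (0.0033, -1.9700, -0.2667)
ω' = (1.3950, 0.5661, 0.8629)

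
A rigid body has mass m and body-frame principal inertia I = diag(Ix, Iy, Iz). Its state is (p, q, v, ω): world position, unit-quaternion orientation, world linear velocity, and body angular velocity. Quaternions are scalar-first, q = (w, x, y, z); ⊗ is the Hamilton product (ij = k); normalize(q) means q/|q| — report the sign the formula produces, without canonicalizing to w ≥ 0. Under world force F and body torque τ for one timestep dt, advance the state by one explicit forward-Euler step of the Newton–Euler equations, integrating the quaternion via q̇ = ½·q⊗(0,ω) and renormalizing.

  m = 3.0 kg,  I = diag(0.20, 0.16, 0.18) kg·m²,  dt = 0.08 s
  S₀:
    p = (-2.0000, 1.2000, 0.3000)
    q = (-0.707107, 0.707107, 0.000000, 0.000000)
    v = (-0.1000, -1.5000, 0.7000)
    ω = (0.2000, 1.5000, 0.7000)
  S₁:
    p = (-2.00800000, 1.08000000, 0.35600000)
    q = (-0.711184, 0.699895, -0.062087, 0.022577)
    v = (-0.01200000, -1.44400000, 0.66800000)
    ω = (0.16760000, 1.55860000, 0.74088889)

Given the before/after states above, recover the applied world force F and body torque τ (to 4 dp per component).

v₁ − v₀ = (0.08800000, 0.05600000, -0.03200000)
applied force F = (3.3000, 2.1000, -1.2000)
ω₁ − ω₀ = (-0.03240000, 0.05860000, 0.04088889)
ω₀×(Iω₀) = (0.0210, 0.0028, -0.0120)
applied torque τ = (-0.0600, 0.1200, 0.0800)

F = (3.3000, 2.1000, -1.2000)
τ = (-0.0600, 0.1200, 0.0800)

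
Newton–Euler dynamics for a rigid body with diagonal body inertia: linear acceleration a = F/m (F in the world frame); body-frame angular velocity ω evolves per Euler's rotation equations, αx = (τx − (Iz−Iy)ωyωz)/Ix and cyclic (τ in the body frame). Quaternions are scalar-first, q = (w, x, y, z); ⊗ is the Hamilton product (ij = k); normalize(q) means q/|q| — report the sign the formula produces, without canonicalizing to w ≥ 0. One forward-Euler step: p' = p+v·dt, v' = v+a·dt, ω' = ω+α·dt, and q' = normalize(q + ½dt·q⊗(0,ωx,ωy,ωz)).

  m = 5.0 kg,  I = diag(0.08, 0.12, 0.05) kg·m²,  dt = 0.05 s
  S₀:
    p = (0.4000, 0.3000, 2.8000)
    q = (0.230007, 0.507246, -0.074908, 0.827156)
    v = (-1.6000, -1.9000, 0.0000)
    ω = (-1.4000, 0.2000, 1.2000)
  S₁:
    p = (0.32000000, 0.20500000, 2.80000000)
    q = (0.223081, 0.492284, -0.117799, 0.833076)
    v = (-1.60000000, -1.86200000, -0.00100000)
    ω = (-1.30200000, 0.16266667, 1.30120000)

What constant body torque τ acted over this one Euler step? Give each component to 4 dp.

τ = (0.1400, -0.1400, 0.0900)

Δω = ω₁−ω₀ = (0.09800000, -0.03733333, 0.10120000)
gyro term ω₀×Iω₀ = (-0.0168, -0.0504, -0.0112)
applied torque τ = (0.1400, -0.1400, 0.0900)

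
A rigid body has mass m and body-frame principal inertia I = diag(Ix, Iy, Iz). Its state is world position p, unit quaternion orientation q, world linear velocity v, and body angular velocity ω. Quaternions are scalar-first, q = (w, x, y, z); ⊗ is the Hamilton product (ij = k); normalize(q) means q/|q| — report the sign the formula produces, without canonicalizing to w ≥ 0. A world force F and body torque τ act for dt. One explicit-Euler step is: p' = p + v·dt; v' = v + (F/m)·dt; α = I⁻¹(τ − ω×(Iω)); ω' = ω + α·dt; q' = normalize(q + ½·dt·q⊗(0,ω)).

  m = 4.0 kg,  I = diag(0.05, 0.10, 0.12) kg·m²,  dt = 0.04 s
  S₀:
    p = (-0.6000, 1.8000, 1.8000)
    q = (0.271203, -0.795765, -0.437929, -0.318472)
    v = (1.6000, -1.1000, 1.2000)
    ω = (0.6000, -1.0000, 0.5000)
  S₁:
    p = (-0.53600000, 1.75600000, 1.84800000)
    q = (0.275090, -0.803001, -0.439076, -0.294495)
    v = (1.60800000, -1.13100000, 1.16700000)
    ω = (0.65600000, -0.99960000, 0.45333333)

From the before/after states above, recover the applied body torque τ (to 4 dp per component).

rate change Δω = (0.05600000, 0.00040000, -0.04666667)
gyro term ω₀×Iω₀ = (-0.0100, -0.0210, -0.0300)
τ = I·(Δω/dt) + ω₀×(Iω₀) = (0.0600, -0.0200, -0.1700)

τ = (0.0600, -0.0200, -0.1700)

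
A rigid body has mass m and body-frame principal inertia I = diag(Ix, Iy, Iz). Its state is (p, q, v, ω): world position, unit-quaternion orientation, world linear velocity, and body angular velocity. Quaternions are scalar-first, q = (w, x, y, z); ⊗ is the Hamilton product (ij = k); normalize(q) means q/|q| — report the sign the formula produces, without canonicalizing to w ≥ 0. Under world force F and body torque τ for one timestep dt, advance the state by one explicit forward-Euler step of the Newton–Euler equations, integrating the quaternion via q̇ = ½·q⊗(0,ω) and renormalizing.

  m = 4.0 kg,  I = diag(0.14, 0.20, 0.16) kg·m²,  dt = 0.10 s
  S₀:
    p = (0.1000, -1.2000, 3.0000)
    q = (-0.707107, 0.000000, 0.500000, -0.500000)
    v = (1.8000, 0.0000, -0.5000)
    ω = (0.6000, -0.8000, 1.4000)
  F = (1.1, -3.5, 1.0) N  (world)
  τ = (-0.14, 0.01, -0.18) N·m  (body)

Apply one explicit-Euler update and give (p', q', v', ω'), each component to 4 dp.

p' = (0.2800, -1.2000, 2.9500)
q' = (-0.6497, -0.0062, 0.5114, -0.5624)
v' = (1.8275, -0.0875, -0.4750)
ω' = (0.4680, -0.7866, 1.3055)

ω×(Iω) gyroscopic = (0.0448, -0.0168, -0.0288)
(τ − ω×Iω)/I = (-1.3200, 0.1340, -0.9450)
ω + α·dt = (0.4680, -0.7866, 1.3055)
2q̇ = q⊗(0,ω) = (1.1000000, -0.1242642, 0.2656856, -1.2899498)
q' = normalize(q + ½dt·q⊗(0,ω)) = (-0.6497, -0.0062, 0.5114, -0.5624)
a = (0.2750, -0.8750, 0.2500)
new position p' = (0.2800, -1.2000, 2.9500)
v' = v + a·dt = (1.8275, -0.0875, -0.4750)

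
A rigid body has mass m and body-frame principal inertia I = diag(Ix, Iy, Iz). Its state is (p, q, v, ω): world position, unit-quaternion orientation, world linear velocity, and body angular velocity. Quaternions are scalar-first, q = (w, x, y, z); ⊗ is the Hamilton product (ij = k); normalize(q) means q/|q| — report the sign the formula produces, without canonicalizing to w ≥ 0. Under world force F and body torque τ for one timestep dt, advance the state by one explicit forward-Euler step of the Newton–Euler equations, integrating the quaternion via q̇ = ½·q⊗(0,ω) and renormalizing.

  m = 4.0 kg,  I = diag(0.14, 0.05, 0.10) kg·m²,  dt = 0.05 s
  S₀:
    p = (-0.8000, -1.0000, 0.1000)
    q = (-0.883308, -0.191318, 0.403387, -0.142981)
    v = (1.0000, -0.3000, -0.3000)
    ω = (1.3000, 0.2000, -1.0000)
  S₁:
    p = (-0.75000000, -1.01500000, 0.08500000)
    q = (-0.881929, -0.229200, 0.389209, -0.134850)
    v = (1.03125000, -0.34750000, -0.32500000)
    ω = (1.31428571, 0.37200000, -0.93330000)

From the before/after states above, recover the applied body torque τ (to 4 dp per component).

τ = (0.0300, 0.1200, 0.1100)

Δω = ω₁−ω₀ = (0.01428571, 0.17200000, 0.06670000)
I·α + gyro = (0.0300, 0.1200, 0.1100)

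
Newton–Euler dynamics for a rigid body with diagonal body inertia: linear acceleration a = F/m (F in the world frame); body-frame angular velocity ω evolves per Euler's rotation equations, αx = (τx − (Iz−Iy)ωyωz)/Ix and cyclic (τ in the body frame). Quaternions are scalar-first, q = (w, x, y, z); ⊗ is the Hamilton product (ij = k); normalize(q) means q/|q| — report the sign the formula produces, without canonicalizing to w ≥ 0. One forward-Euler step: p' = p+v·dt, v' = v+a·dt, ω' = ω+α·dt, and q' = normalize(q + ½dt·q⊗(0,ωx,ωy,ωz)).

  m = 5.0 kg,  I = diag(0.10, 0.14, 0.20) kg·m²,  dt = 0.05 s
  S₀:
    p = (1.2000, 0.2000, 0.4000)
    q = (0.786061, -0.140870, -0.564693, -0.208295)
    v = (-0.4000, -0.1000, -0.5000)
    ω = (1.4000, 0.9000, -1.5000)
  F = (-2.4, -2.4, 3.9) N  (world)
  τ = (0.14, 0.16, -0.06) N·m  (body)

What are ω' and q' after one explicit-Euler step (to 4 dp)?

gyro term ω×Iω = (-0.0810, 0.2100, 0.0504)
angular accel α = (2.2100, -0.3571, -0.5520)
ω + α·dt = (1.5105, 0.8821, -1.5276)
2q̇ = q⊗(0,ω) = (0.3929992, 2.1349904, 0.2045369, -0.5153043)
updated quaternion q' = (0.7946, -0.0874, -0.5587, -0.2208)

ω' = (1.5105, 0.8821, -1.5276)
q' = (0.7946, -0.0874, -0.5587, -0.2208)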